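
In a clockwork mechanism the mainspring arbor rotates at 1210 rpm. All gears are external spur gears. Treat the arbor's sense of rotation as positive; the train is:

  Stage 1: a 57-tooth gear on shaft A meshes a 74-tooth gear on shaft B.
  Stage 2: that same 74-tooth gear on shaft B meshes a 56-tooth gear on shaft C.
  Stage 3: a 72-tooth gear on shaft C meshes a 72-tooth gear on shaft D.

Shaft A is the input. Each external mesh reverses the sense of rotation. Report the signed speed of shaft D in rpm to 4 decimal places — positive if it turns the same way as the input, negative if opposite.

-1231.6071 rpm (opposite to input, |ω| = 1231.6071 rpm)

Stage 1 [57T→74T]: ω = 1210.0000×57/74 = 932.0270 rpm, dir flips to −; running = −932.0270
Stage 2 [74T→56T]: ω = 932.0270×74/56 = 1231.6071 rpm, dir flips to +; running = +1231.6071
Stage 3 [72T→72T]: ω = 1231.6071×72/72 = 1231.6071 rpm, dir flips to −; running = −1231.6071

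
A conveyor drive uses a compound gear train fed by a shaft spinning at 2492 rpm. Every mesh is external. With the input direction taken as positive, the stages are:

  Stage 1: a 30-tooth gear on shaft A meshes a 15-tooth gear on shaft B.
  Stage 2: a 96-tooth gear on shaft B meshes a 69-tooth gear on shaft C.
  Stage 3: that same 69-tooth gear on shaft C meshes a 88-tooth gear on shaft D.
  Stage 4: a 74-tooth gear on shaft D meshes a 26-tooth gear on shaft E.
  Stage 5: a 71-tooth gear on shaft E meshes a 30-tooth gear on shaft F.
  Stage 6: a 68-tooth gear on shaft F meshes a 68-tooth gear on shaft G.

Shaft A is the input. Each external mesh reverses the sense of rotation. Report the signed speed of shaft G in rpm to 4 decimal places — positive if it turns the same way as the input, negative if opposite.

Stage 1 [30T→15T]: ω = 2492.0000×30/15 = 4984.0000 rpm, dir flips to −; running = −4984.0000
Stage 2 [96T→69T]: ω = 4984.0000×96/69 = 6934.2609 rpm, dir flips to +; running = +6934.2609
Stage 3 [69T→88T]: ω = 6934.2609×69/88 = 5437.0909 rpm, dir flips to −; running = −5437.0909
Stage 4 [74T→26T]: ω = 5437.0909×74/26 = 15474.7972 rpm, dir flips to +; running = +15474.7972
Stage 5 [71T→30T]: ω = 15474.7972×71/30 = 36623.6867 rpm, dir flips to −; running = −36623.6867
Stage 6 [68T→68T]: ω = 36623.6867×68/68 = 36623.6867 rpm, dir flips to +; running = +36623.6867

+36623.6867 rpm (same as input, |ω| = 36623.6867 rpm)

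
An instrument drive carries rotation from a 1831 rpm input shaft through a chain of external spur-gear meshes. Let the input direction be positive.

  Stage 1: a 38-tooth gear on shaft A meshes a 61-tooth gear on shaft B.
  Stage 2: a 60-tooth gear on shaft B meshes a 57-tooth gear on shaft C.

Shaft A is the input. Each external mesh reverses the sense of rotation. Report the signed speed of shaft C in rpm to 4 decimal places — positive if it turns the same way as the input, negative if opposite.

+1200.6557 rpm (same as input, |ω| = 1200.6557 rpm)

Stage 1 [38T→61T]: ω = 1831.0000×38/61 = 1140.6230 rpm, dir flips to −; running = −1140.6230
Stage 2 [60T→57T]: ω = 1140.6230×60/57 = 1200.6557 rpm, dir flips to +; running = +1200.6557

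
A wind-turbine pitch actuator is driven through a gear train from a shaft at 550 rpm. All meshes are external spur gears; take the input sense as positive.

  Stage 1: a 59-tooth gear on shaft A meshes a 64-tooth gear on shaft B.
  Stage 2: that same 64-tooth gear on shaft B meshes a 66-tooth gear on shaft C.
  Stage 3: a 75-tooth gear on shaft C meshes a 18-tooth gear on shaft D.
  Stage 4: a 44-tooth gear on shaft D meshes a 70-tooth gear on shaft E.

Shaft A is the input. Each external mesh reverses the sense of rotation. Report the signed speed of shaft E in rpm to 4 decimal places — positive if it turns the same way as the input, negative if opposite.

+1287.6984 rpm (same as input, |ω| = 1287.6984 rpm)

Stage 1 [59T→64T]: ω = 550.0000×59/64 = 507.0312 rpm, dir flips to −; running = −507.0312
Stage 2 [64T→66T]: ω = 507.0312×64/66 = 491.6667 rpm, dir flips to +; running = +491.6667
Stage 3 [75T→18T]: ω = 491.6667×75/18 = 2048.6111 rpm, dir flips to −; running = −2048.6111
Stage 4 [44T→70T]: ω = 2048.6111×44/70 = 1287.6984 rpm, dir flips to +; running = +1287.6984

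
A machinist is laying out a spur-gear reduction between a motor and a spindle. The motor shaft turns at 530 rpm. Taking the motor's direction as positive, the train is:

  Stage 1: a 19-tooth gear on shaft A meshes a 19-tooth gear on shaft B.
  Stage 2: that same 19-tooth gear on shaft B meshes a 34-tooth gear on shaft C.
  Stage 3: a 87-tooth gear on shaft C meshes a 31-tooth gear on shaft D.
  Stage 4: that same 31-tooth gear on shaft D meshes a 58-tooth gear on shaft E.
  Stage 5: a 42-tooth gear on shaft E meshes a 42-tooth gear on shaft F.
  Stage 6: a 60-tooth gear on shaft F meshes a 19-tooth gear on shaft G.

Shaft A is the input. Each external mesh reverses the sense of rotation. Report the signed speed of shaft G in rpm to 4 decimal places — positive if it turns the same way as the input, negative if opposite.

+1402.9412 rpm (same as input, |ω| = 1402.9412 rpm)

Stage 1 [19T→19T]: ω = 530.0000×19/19 = 530.0000 rpm, dir flips to −; running = −530.0000
Stage 2 [19T→34T]: ω = 530.0000×19/34 = 296.1765 rpm, dir flips to +; running = +296.1765
Stage 3 [87T→31T]: ω = 296.1765×87/31 = 831.2049 rpm, dir flips to −; running = −831.2049
Stage 4 [31T→58T]: ω = 831.2049×31/58 = 444.2647 rpm, dir flips to +; running = +444.2647
Stage 5 [42T→42T]: ω = 444.2647×42/42 = 444.2647 rpm, dir flips to −; running = −444.2647
Stage 6 [60T→19T]: ω = 444.2647×60/19 = 1402.9412 rpm, dir flips to +; running = +1402.9412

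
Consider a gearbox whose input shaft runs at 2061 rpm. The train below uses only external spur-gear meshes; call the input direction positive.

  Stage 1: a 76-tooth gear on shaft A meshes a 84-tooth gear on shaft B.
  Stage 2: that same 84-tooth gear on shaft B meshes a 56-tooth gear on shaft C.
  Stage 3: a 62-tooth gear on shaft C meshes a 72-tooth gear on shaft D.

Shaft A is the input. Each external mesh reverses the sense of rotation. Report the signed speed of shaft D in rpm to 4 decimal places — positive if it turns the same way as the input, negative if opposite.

-2408.5893 rpm (opposite to input, |ω| = 2408.5893 rpm)

Stage 1 [76T→84T]: ω = 2061.0000×76/84 = 1864.7143 rpm, dir flips to −; running = −1864.7143
Stage 2 [84T→56T]: ω = 1864.7143×84/56 = 2797.0714 rpm, dir flips to +; running = +2797.0714
Stage 3 [62T→72T]: ω = 2797.0714×62/72 = 2408.5893 rpm, dir flips to −; running = −2408.5893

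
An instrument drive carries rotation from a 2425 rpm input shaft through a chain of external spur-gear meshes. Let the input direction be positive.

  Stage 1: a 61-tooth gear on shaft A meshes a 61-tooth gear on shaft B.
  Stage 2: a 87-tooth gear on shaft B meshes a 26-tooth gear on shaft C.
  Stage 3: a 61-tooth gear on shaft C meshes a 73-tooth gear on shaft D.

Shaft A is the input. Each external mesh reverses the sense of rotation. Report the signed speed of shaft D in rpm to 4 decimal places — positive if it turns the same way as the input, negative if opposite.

Stage 1 [61T→61T]: ω = 2425.0000×61/61 = 2425.0000 rpm, dir flips to −; running = −2425.0000
Stage 2 [87T→26T]: ω = 2425.0000×87/26 = 8114.4231 rpm, dir flips to +; running = +8114.4231
Stage 3 [61T→73T]: ω = 8114.4231×61/73 = 6780.5453 rpm, dir flips to −; running = −6780.5453

-6780.5453 rpm (opposite to input, |ω| = 6780.5453 rpm)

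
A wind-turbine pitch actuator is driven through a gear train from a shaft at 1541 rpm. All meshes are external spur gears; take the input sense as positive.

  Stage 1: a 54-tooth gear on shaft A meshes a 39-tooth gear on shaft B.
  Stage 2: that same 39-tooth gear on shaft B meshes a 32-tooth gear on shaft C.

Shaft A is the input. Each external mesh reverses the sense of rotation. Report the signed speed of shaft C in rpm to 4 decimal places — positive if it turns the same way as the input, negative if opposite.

+2600.4375 rpm (same as input, |ω| = 2600.4375 rpm)

Stage 1 [54T→39T]: ω = 1541.0000×54/39 = 2133.6923 rpm, dir flips to −; running = −2133.6923
Stage 2 [39T→32T]: ω = 2133.6923×39/32 = 2600.4375 rpm, dir flips to +; running = +2600.4375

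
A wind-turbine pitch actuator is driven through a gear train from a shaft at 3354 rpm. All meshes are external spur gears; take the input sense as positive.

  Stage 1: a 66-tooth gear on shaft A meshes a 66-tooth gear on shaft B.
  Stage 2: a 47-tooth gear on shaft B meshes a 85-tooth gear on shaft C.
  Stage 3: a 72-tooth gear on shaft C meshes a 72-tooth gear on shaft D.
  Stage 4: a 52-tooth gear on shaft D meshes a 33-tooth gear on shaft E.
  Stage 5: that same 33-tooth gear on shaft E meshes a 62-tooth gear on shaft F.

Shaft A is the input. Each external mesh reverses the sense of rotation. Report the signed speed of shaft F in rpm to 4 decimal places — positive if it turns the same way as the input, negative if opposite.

-1555.4414 rpm (opposite to input, |ω| = 1555.4414 rpm)

Stage 1 [66T→66T]: ω = 3354.0000×66/66 = 3354.0000 rpm, dir flips to −; running = −3354.0000
Stage 2 [47T→85T]: ω = 3354.0000×47/85 = 1854.5647 rpm, dir flips to +; running = +1854.5647
Stage 3 [72T→72T]: ω = 1854.5647×72/72 = 1854.5647 rpm, dir flips to −; running = −1854.5647
Stage 4 [52T→33T]: ω = 1854.5647×52/33 = 2922.3444 rpm, dir flips to +; running = +2922.3444
Stage 5 [33T→62T]: ω = 2922.3444×33/62 = 1555.4414 rpm, dir flips to −; running = −1555.4414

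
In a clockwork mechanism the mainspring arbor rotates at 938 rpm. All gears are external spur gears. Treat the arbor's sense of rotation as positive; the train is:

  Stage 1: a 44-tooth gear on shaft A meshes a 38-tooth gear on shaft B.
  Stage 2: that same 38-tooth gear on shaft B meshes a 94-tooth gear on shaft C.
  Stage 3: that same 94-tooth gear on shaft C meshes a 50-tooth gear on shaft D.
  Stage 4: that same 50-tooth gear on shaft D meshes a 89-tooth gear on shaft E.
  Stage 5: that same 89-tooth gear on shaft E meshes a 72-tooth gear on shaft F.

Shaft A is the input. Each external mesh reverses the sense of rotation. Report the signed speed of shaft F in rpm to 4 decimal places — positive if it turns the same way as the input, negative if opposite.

Stage 1 [44T→38T]: ω = 938.0000×44/38 = 1086.1053 rpm, dir flips to −; running = −1086.1053
Stage 2 [38T→94T]: ω = 1086.1053×38/94 = 439.0638 rpm, dir flips to +; running = +439.0638
Stage 3 [94T→50T]: ω = 439.0638×94/50 = 825.4400 rpm, dir flips to −; running = −825.4400
Stage 4 [50T→89T]: ω = 825.4400×50/89 = 463.7303 rpm, dir flips to +; running = +463.7303
Stage 5 [89T→72T]: ω = 463.7303×89/72 = 573.2222 rpm, dir flips to −; running = −573.2222

-573.2222 rpm (opposite to input, |ω| = 573.2222 rpm)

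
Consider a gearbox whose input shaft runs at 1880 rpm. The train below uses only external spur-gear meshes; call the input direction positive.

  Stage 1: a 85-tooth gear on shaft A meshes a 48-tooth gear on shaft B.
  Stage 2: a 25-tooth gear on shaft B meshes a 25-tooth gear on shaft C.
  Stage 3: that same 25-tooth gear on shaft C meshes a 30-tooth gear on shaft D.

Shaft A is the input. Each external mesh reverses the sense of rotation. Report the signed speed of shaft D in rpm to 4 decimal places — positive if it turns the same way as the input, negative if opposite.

-2774.3056 rpm (opposite to input, |ω| = 2774.3056 rpm)

Stage 1 [85T→48T]: ω = 1880.0000×85/48 = 3329.1667 rpm, dir flips to −; running = −3329.1667
Stage 2 [25T→25T]: ω = 3329.1667×25/25 = 3329.1667 rpm, dir flips to +; running = +3329.1667
Stage 3 [25T→30T]: ω = 3329.1667×25/30 = 2774.3056 rpm, dir flips to −; running = −2774.3056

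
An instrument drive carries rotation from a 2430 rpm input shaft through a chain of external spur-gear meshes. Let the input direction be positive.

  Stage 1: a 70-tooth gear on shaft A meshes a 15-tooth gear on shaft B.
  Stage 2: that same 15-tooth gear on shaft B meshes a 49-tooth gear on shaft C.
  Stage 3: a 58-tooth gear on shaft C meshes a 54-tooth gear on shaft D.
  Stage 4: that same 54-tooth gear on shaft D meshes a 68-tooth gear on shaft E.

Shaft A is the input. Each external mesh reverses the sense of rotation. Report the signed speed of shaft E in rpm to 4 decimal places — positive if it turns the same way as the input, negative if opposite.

Stage 1 [70T→15T]: ω = 2430.0000×70/15 = 11340.0000 rpm, dir flips to −; running = −11340.0000
Stage 2 [15T→49T]: ω = 11340.0000×15/49 = 3471.4286 rpm, dir flips to +; running = +3471.4286
Stage 3 [58T→54T]: ω = 3471.4286×58/54 = 3728.5714 rpm, dir flips to −; running = −3728.5714
Stage 4 [54T→68T]: ω = 3728.5714×54/68 = 2960.9244 rpm, dir flips to +; running = +2960.9244

+2960.9244 rpm (same as input, |ω| = 2960.9244 rpm)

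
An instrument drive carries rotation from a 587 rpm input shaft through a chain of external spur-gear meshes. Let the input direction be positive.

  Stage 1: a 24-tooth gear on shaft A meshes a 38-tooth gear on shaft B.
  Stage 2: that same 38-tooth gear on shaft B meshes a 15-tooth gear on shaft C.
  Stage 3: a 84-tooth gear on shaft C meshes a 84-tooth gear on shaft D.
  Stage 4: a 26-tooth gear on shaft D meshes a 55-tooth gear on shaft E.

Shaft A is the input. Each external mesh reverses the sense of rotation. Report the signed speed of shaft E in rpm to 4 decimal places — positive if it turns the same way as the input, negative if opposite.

Stage 1 [24T→38T]: ω = 587.0000×24/38 = 370.7368 rpm, dir flips to −; running = −370.7368
Stage 2 [38T→15T]: ω = 370.7368×38/15 = 939.2000 rpm, dir flips to +; running = +939.2000
Stage 3 [84T→84T]: ω = 939.2000×84/84 = 939.2000 rpm, dir flips to −; running = −939.2000
Stage 4 [26T→55T]: ω = 939.2000×26/55 = 443.9855 rpm, dir flips to +; running = +443.9855

+443.9855 rpm (same as input, |ω| = 443.9855 rpm)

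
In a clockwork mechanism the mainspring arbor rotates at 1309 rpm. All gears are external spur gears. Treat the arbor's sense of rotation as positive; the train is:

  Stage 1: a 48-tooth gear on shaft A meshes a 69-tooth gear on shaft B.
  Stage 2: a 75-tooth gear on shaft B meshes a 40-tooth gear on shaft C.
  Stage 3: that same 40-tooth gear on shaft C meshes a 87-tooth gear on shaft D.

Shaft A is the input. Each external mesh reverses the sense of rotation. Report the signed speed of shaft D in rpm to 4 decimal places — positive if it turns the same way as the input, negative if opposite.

-785.0075 rpm (opposite to input, |ω| = 785.0075 rpm)

Stage 1 [48T→69T]: ω = 1309.0000×48/69 = 910.6087 rpm, dir flips to −; running = −910.6087
Stage 2 [75T→40T]: ω = 910.6087×75/40 = 1707.3913 rpm, dir flips to +; running = +1707.3913
Stage 3 [40T→87T]: ω = 1707.3913×40/87 = 785.0075 rpm, dir flips to −; running = −785.0075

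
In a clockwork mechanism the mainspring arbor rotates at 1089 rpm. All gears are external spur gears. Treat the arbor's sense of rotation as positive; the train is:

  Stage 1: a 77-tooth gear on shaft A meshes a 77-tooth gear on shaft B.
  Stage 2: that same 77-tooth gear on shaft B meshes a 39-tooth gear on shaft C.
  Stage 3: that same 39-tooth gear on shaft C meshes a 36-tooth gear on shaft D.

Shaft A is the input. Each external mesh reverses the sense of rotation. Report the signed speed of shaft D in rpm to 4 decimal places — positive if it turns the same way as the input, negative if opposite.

Stage 1 [77T→77T]: ω = 1089.0000×77/77 = 1089.0000 rpm, dir flips to −; running = −1089.0000
Stage 2 [77T→39T]: ω = 1089.0000×77/39 = 2150.0769 rpm, dir flips to +; running = +2150.0769
Stage 3 [39T→36T]: ω = 2150.0769×39/36 = 2329.2500 rpm, dir flips to −; running = −2329.2500

-2329.2500 rpm (opposite to input, |ω| = 2329.2500 rpm)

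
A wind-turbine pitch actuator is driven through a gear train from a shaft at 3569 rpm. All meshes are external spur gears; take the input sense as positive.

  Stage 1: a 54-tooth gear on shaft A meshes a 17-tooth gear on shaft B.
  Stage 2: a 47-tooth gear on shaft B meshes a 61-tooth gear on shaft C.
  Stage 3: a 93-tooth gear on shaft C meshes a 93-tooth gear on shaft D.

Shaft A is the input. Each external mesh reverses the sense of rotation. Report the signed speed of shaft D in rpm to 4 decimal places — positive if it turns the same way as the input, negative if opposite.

Stage 1 [54T→17T]: ω = 3569.0000×54/17 = 11336.8235 rpm, dir flips to −; running = −11336.8235
Stage 2 [47T→61T]: ω = 11336.8235×47/61 = 8734.9296 rpm, dir flips to +; running = +8734.9296
Stage 3 [93T→93T]: ω = 8734.9296×93/93 = 8734.9296 rpm, dir flips to −; running = −8734.9296

-8734.9296 rpm (opposite to input, |ω| = 8734.9296 rpm)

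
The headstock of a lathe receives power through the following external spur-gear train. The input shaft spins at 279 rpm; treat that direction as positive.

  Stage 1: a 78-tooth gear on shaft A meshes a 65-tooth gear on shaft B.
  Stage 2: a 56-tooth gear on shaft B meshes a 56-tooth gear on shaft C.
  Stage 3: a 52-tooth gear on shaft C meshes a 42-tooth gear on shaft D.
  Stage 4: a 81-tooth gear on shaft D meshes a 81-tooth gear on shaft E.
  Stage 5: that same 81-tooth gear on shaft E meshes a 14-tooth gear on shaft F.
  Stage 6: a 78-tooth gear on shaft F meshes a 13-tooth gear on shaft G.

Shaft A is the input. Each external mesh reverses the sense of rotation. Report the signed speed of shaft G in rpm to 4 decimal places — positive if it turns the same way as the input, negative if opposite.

Stage 1 [78T→65T]: ω = 279.0000×78/65 = 334.8000 rpm, dir flips to −; running = −334.8000
Stage 2 [56T→56T]: ω = 334.8000×56/56 = 334.8000 rpm, dir flips to +; running = +334.8000
Stage 3 [52T→42T]: ω = 334.8000×52/42 = 414.5143 rpm, dir flips to −; running = −414.5143
Stage 4 [81T→81T]: ω = 414.5143×81/81 = 414.5143 rpm, dir flips to +; running = +414.5143
Stage 5 [81T→14T]: ω = 414.5143×81/14 = 2398.2612 rpm, dir flips to −; running = −2398.2612
Stage 6 [78T→13T]: ω = 2398.2612×78/13 = 14389.5673 rpm, dir flips to +; running = +14389.5673

+14389.5673 rpm (same as input, |ω| = 14389.5673 rpm)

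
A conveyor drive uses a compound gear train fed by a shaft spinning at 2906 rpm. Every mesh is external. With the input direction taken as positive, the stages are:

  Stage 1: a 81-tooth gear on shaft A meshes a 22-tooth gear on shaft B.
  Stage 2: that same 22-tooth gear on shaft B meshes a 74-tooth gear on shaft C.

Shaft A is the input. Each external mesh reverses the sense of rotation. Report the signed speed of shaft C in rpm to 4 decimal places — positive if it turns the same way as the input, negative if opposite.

+3180.8919 rpm (same as input, |ω| = 3180.8919 rpm)

Stage 1 [81T→22T]: ω = 2906.0000×81/22 = 10699.3636 rpm, dir flips to −; running = −10699.3636
Stage 2 [22T→74T]: ω = 10699.3636×22/74 = 3180.8919 rpm, dir flips to +; running = +3180.8919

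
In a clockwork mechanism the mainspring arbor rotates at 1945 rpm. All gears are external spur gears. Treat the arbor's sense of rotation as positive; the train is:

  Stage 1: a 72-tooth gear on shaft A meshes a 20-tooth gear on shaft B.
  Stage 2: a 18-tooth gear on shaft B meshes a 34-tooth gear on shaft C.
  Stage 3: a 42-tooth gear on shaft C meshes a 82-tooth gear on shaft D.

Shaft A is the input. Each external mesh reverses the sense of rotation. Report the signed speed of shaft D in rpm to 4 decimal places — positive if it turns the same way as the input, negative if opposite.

Stage 1 [72T→20T]: ω = 1945.0000×72/20 = 7002.0000 rpm, dir flips to −; running = −7002.0000
Stage 2 [18T→34T]: ω = 7002.0000×18/34 = 3706.9412 rpm, dir flips to +; running = +3706.9412
Stage 3 [42T→82T]: ω = 3706.9412×42/82 = 1898.6772 rpm, dir flips to −; running = −1898.6772

-1898.6772 rpm (opposite to input, |ω| = 1898.6772 rpm)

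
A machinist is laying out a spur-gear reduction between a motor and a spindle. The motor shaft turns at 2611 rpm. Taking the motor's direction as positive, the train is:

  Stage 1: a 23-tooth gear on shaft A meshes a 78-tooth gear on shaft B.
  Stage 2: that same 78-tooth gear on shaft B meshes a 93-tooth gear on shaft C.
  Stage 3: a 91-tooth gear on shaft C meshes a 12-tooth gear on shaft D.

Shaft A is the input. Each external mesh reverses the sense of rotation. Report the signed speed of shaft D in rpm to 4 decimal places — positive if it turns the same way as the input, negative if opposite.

Stage 1 [23T→78T]: ω = 2611.0000×23/78 = 769.9103 rpm, dir flips to −; running = −769.9103
Stage 2 [78T→93T]: ω = 769.9103×78/93 = 645.7312 rpm, dir flips to +; running = +645.7312
Stage 3 [91T→12T]: ω = 645.7312×91/12 = 4896.7948 rpm, dir flips to −; running = −4896.7948

-4896.7948 rpm (opposite to input, |ω| = 4896.7948 rpm)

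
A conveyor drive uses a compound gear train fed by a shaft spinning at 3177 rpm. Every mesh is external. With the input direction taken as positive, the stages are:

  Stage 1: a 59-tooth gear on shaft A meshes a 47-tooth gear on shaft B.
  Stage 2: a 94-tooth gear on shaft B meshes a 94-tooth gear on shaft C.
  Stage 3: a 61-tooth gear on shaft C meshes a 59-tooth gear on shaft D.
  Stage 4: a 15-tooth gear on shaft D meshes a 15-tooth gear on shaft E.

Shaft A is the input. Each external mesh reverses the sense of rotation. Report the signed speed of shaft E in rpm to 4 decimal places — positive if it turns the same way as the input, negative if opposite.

Stage 1 [59T→47T]: ω = 3177.0000×59/47 = 3988.1489 rpm, dir flips to −; running = −3988.1489
Stage 2 [94T→94T]: ω = 3988.1489×94/94 = 3988.1489 rpm, dir flips to +; running = +3988.1489
Stage 3 [61T→59T]: ω = 3988.1489×61/59 = 4123.3404 rpm, dir flips to −; running = −4123.3404
Stage 4 [15T→15T]: ω = 4123.3404×15/15 = 4123.3404 rpm, dir flips to +; running = +4123.3404

+4123.3404 rpm (same as input, |ω| = 4123.3404 rpm)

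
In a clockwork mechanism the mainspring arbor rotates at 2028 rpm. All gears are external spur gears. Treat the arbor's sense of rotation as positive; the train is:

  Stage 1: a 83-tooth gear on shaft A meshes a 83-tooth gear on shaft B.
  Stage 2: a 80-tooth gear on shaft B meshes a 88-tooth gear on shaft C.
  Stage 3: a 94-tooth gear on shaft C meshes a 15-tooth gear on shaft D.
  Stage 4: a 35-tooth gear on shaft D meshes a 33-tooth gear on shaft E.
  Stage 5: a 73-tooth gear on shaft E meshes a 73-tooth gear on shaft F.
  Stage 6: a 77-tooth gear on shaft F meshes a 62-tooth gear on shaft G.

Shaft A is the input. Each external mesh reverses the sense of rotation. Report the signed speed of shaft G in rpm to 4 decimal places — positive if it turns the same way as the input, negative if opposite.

+15218.2600 rpm (same as input, |ω| = 15218.2600 rpm)

Stage 1 [83T→83T]: ω = 2028.0000×83/83 = 2028.0000 rpm, dir flips to −; running = −2028.0000
Stage 2 [80T→88T]: ω = 2028.0000×80/88 = 1843.6364 rpm, dir flips to +; running = +1843.6364
Stage 3 [94T→15T]: ω = 1843.6364×94/15 = 11553.4545 rpm, dir flips to −; running = −11553.4545
Stage 4 [35T→33T]: ω = 11553.4545×35/33 = 12253.6639 rpm, dir flips to +; running = +12253.6639
Stage 5 [73T→73T]: ω = 12253.6639×73/73 = 12253.6639 rpm, dir flips to −; running = −12253.6639
Stage 6 [77T→62T]: ω = 12253.6639×77/62 = 15218.2600 rpm, dir flips to +; running = +15218.2600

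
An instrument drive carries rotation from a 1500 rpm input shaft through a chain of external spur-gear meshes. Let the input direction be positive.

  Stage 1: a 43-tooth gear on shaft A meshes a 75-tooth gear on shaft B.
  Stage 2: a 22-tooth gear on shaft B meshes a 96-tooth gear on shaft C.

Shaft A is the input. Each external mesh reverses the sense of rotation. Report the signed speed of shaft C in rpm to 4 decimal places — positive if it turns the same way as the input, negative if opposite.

+197.0833 rpm (same as input, |ω| = 197.0833 rpm)

Stage 1 [43T→75T]: ω = 1500.0000×43/75 = 860.0000 rpm, dir flips to −; running = −860.0000
Stage 2 [22T→96T]: ω = 860.0000×22/96 = 197.0833 rpm, dir flips to +; running = +197.0833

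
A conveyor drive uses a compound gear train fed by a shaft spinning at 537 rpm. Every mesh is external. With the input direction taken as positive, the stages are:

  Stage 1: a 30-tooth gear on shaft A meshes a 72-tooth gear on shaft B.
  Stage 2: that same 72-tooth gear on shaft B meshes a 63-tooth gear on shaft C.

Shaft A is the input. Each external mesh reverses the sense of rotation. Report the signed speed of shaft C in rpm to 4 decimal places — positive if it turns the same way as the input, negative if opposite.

Stage 1 [30T→72T]: ω = 537.0000×30/72 = 223.7500 rpm, dir flips to −; running = −223.7500
Stage 2 [72T→63T]: ω = 223.7500×72/63 = 255.7143 rpm, dir flips to +; running = +255.7143

+255.7143 rpm (same as input, |ω| = 255.7143 rpm)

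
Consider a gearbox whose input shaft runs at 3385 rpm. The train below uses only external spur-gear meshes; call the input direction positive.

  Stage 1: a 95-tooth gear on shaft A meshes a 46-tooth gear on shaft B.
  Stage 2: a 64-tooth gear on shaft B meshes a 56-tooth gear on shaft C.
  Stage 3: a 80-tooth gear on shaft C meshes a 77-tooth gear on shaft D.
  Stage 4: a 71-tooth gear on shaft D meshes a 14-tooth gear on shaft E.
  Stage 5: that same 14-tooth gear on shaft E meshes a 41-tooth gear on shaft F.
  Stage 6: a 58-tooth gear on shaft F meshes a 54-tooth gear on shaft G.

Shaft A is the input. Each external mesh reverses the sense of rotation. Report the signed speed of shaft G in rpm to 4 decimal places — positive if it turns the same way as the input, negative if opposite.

+15439.1854 rpm (same as input, |ω| = 15439.1854 rpm)

Stage 1 [95T→46T]: ω = 3385.0000×95/46 = 6990.7609 rpm, dir flips to −; running = −6990.7609
Stage 2 [64T→56T]: ω = 6990.7609×64/56 = 7989.4410 rpm, dir flips to +; running = +7989.4410
Stage 3 [80T→77T]: ω = 7989.4410×80/77 = 8300.7179 rpm, dir flips to −; running = −8300.7179
Stage 4 [71T→14T]: ω = 8300.7179×71/14 = 42096.4980 rpm, dir flips to +; running = +42096.4980
Stage 5 [14T→41T]: ω = 42096.4980×14/41 = 14374.4140 rpm, dir flips to −; running = −14374.4140
Stage 6 [58T→54T]: ω = 14374.4140×58/54 = 15439.1854 rpm, dir flips to +; running = +15439.1854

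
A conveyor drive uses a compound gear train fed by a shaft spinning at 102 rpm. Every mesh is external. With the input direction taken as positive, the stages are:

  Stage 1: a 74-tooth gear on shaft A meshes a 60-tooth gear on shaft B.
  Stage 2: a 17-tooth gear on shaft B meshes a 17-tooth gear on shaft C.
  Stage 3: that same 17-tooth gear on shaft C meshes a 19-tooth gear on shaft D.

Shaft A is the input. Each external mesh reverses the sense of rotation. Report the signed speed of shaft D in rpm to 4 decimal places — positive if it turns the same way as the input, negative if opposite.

-112.5579 rpm (opposite to input, |ω| = 112.5579 rpm)

Stage 1 [74T→60T]: ω = 102.0000×74/60 = 125.8000 rpm, dir flips to −; running = −125.8000
Stage 2 [17T→17T]: ω = 125.8000×17/17 = 125.8000 rpm, dir flips to +; running = +125.8000
Stage 3 [17T→19T]: ω = 125.8000×17/19 = 112.5579 rpm, dir flips to −; running = −112.5579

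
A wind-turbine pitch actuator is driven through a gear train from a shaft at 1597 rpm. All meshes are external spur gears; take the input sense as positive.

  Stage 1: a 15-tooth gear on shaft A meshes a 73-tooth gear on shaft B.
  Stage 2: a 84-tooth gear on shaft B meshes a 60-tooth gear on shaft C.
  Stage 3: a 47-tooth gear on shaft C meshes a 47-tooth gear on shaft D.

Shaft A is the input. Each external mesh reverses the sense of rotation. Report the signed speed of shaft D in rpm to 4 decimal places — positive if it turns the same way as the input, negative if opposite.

Stage 1 [15T→73T]: ω = 1597.0000×15/73 = 328.1507 rpm, dir flips to −; running = −328.1507
Stage 2 [84T→60T]: ω = 328.1507×84/60 = 459.4110 rpm, dir flips to +; running = +459.4110
Stage 3 [47T→47T]: ω = 459.4110×47/47 = 459.4110 rpm, dir flips to −; running = −459.4110

-459.4110 rpm (opposite to input, |ω| = 459.4110 rpm)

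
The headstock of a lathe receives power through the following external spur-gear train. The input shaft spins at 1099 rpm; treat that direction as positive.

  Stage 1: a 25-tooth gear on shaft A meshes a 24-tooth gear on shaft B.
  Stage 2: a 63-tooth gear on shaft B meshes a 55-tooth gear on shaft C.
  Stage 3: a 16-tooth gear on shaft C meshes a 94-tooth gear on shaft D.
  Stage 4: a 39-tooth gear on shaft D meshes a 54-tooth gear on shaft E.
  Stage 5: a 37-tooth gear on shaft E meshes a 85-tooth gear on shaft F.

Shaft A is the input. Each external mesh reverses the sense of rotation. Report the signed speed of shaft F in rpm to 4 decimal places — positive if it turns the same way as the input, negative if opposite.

-70.1698 rpm (opposite to input, |ω| = 70.1698 rpm)

Stage 1 [25T→24T]: ω = 1099.0000×25/24 = 1144.7917 rpm, dir flips to −; running = −1144.7917
Stage 2 [63T→55T]: ω = 1144.7917×63/55 = 1311.3068 rpm, dir flips to +; running = +1311.3068
Stage 3 [16T→94T]: ω = 1311.3068×16/94 = 223.2012 rpm, dir flips to −; running = −223.2012
Stage 4 [39T→54T]: ω = 223.2012×39/54 = 161.2008 rpm, dir flips to +; running = +161.2008
Stage 5 [37T→85T]: ω = 161.2008×37/85 = 70.1698 rpm, dir flips to −; running = −70.1698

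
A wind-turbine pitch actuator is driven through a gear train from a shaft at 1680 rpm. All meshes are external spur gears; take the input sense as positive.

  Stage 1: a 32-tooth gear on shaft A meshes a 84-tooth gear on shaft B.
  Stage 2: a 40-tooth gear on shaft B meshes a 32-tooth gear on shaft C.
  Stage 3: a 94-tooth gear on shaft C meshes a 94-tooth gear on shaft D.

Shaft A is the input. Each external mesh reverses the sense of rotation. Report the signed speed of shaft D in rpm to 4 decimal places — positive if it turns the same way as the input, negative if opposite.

Stage 1 [32T→84T]: ω = 1680.0000×32/84 = 640.0000 rpm, dir flips to −; running = −640.0000
Stage 2 [40T→32T]: ω = 640.0000×40/32 = 800.0000 rpm, dir flips to +; running = +800.0000
Stage 3 [94T→94T]: ω = 800.0000×94/94 = 800.0000 rpm, dir flips to −; running = −800.0000

-800.0000 rpm (opposite to input, |ω| = 800.0000 rpm)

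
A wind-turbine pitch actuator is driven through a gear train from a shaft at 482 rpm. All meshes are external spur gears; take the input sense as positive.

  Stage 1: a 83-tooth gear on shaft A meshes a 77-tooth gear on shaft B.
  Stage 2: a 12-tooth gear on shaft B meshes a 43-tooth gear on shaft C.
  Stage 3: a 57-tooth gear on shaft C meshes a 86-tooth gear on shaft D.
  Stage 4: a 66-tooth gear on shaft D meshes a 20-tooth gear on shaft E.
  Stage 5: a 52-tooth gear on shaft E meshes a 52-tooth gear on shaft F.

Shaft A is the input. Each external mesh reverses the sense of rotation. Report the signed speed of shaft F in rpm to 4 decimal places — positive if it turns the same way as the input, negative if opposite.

-317.1302 rpm (opposite to input, |ω| = 317.1302 rpm)

Stage 1 [83T→77T]: ω = 482.0000×83/77 = 519.5584 rpm, dir flips to −; running = −519.5584
Stage 2 [12T→43T]: ω = 519.5584×12/43 = 144.9931 rpm, dir flips to +; running = +144.9931
Stage 3 [57T→86T]: ω = 144.9931×57/86 = 96.1000 rpm, dir flips to −; running = −96.1000
Stage 4 [66T→20T]: ω = 96.1000×66/20 = 317.1302 rpm, dir flips to +; running = +317.1302
Stage 5 [52T→52T]: ω = 317.1302×52/52 = 317.1302 rpm, dir flips to −; running = −317.1302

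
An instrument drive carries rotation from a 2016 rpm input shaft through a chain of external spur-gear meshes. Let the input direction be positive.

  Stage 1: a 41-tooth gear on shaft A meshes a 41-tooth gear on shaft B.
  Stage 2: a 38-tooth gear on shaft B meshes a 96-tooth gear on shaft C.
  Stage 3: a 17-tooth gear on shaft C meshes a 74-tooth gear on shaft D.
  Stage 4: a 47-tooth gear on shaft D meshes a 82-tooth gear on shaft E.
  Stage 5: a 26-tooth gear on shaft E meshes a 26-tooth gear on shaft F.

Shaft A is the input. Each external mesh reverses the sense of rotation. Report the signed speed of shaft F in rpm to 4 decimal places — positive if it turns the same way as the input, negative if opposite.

-105.0761 rpm (opposite to input, |ω| = 105.0761 rpm)

Stage 1 [41T→41T]: ω = 2016.0000×41/41 = 2016.0000 rpm, dir flips to −; running = −2016.0000
Stage 2 [38T→96T]: ω = 2016.0000×38/96 = 798.0000 rpm, dir flips to +; running = +798.0000
Stage 3 [17T→74T]: ω = 798.0000×17/74 = 183.3243 rpm, dir flips to −; running = −183.3243
Stage 4 [47T→82T]: ω = 183.3243×47/82 = 105.0761 rpm, dir flips to +; running = +105.0761
Stage 5 [26T→26T]: ω = 105.0761×26/26 = 105.0761 rpm, dir flips to −; running = −105.0761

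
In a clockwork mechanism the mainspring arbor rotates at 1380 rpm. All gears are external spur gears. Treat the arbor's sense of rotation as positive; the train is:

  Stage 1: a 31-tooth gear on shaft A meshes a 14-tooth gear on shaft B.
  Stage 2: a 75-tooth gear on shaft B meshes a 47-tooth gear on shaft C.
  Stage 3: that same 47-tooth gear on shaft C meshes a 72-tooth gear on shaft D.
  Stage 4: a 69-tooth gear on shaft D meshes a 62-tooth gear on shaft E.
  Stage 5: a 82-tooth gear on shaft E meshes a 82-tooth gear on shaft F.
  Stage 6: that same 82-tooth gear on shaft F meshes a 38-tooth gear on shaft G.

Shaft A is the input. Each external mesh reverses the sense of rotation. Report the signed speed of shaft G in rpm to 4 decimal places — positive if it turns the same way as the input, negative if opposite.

Stage 1 [31T→14T]: ω = 1380.0000×31/14 = 3055.7143 rpm, dir flips to −; running = −3055.7143
Stage 2 [75T→47T]: ω = 3055.7143×75/47 = 4876.1398 rpm, dir flips to +; running = +4876.1398
Stage 3 [47T→72T]: ω = 4876.1398×47/72 = 3183.0357 rpm, dir flips to −; running = −3183.0357
Stage 4 [69T→62T]: ω = 3183.0357×69/62 = 3542.4107 rpm, dir flips to +; running = +3542.4107
Stage 5 [82T→82T]: ω = 3542.4107×82/82 = 3542.4107 rpm, dir flips to −; running = −3542.4107
Stage 6 [82T→38T]: ω = 3542.4107×82/38 = 7644.1494 rpm, dir flips to +; running = +7644.1494

+7644.1494 rpm (same as input, |ω| = 7644.1494 rpm)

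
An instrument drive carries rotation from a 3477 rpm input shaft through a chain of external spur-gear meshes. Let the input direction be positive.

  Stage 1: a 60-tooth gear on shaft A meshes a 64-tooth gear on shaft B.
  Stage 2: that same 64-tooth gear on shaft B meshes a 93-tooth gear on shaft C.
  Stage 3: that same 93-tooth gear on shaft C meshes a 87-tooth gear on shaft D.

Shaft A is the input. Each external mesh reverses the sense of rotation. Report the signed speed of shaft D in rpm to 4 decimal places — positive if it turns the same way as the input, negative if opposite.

Stage 1 [60T→64T]: ω = 3477.0000×60/64 = 3259.6875 rpm, dir flips to −; running = −3259.6875
Stage 2 [64T→93T]: ω = 3259.6875×64/93 = 2243.2258 rpm, dir flips to +; running = +2243.2258
Stage 3 [93T→87T]: ω = 2243.2258×93/87 = 2397.9310 rpm, dir flips to −; running = −2397.9310

-2397.9310 rpm (opposite to input, |ω| = 2397.9310 rpm)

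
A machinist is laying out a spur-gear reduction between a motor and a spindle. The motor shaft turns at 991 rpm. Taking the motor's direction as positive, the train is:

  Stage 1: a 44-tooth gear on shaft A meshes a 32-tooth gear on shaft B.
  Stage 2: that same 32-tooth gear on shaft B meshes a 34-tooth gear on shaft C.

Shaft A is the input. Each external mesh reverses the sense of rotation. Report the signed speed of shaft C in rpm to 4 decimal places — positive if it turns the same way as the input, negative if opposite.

Stage 1 [44T→32T]: ω = 991.0000×44/32 = 1362.6250 rpm, dir flips to −; running = −1362.6250
Stage 2 [32T→34T]: ω = 1362.6250×32/34 = 1282.4706 rpm, dir flips to +; running = +1282.4706

+1282.4706 rpm (same as input, |ω| = 1282.4706 rpm)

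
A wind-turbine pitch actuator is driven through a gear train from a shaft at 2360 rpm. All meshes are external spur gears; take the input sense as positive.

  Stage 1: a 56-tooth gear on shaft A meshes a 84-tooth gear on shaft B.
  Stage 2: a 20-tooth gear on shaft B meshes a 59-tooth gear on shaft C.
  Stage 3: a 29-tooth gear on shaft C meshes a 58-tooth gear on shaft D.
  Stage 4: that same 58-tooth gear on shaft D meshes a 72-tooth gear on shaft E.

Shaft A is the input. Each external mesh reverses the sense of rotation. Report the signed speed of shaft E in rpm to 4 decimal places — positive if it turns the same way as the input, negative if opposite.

Stage 1 [56T→84T]: ω = 2360.0000×56/84 = 1573.3333 rpm, dir flips to −; running = −1573.3333
Stage 2 [20T→59T]: ω = 1573.3333×20/59 = 533.3333 rpm, dir flips to +; running = +533.3333
Stage 3 [29T→58T]: ω = 533.3333×29/58 = 266.6667 rpm, dir flips to −; running = −266.6667
Stage 4 [58T→72T]: ω = 266.6667×58/72 = 214.8148 rpm, dir flips to +; running = +214.8148

+214.8148 rpm (same as input, |ω| = 214.8148 rpm)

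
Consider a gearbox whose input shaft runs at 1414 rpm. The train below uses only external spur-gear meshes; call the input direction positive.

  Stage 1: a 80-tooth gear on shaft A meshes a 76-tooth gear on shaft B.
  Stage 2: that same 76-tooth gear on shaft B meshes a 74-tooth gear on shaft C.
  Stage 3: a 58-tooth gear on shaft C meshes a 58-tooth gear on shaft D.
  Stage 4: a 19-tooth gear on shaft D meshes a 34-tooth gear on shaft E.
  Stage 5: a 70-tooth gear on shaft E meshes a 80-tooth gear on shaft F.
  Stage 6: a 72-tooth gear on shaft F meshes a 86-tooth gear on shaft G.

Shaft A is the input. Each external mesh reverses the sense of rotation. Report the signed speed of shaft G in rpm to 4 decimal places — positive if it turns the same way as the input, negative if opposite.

+625.7840 rpm (same as input, |ω| = 625.7840 rpm)

Stage 1 [80T→76T]: ω = 1414.0000×80/76 = 1488.4211 rpm, dir flips to −; running = −1488.4211
Stage 2 [76T→74T]: ω = 1488.4211×76/74 = 1528.6486 rpm, dir flips to +; running = +1528.6486
Stage 3 [58T→58T]: ω = 1528.6486×58/58 = 1528.6486 rpm, dir flips to −; running = −1528.6486
Stage 4 [19T→34T]: ω = 1528.6486×19/34 = 854.2448 rpm, dir flips to +; running = +854.2448
Stage 5 [70T→80T]: ω = 854.2448×70/80 = 747.4642 rpm, dir flips to −; running = −747.4642
Stage 6 [72T→86T]: ω = 747.4642×72/86 = 625.7840 rpm, dir flips to +; running = +625.7840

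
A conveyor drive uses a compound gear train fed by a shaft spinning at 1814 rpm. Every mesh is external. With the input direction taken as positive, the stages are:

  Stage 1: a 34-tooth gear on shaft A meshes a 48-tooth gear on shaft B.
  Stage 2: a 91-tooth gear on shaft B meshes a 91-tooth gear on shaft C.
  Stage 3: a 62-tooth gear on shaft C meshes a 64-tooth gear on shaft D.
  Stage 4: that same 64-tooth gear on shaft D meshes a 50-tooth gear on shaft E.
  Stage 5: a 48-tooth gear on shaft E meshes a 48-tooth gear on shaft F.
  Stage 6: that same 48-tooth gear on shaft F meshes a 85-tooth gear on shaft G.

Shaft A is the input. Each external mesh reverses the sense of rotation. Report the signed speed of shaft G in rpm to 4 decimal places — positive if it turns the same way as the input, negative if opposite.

Stage 1 [34T→48T]: ω = 1814.0000×34/48 = 1284.9167 rpm, dir flips to −; running = −1284.9167
Stage 2 [91T→91T]: ω = 1284.9167×91/91 = 1284.9167 rpm, dir flips to +; running = +1284.9167
Stage 3 [62T→64T]: ω = 1284.9167×62/64 = 1244.7630 rpm, dir flips to −; running = −1244.7630
Stage 4 [64T→50T]: ω = 1244.7630×64/50 = 1593.2967 rpm, dir flips to +; running = +1593.2967
Stage 5 [48T→48T]: ω = 1593.2967×48/48 = 1593.2967 rpm, dir flips to −; running = −1593.2967
Stage 6 [48T→85T]: ω = 1593.2967×48/85 = 899.7440 rpm, dir flips to +; running = +899.7440

+899.7440 rpm (same as input, |ω| = 899.7440 rpm)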